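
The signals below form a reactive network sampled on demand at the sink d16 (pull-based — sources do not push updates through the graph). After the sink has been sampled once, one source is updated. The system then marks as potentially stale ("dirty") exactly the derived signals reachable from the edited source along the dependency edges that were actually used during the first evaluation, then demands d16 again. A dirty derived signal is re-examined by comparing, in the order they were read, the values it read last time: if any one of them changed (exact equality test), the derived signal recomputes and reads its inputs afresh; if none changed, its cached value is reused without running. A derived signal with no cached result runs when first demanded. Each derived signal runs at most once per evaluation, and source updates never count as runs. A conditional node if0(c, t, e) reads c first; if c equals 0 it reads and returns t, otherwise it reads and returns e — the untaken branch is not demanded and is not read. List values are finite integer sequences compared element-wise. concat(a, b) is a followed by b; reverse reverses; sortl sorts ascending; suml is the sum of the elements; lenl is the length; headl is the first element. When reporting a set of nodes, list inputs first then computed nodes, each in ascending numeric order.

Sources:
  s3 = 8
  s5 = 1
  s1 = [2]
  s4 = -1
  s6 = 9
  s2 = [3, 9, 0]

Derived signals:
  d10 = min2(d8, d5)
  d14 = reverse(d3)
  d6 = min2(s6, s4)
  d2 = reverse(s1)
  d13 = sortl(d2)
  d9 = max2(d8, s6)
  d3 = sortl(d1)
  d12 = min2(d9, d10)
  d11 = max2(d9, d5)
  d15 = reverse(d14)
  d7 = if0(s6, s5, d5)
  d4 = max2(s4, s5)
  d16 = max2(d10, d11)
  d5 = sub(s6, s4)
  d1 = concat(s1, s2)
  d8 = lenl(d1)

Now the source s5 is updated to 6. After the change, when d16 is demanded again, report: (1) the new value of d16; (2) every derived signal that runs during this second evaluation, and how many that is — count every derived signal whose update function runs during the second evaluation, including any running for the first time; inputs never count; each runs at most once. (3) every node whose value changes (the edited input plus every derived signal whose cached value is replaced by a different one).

Initial pass — values computed on the first demand:
  d1 = concat([2], [3, 9, 0]) = [2, 3, 9, 0]
  d5 = sub(9, -1) = 10
  d8 = lenl([2, 3, 9, 0]) = 4
  d9 = max2(4, 9) = 9
  d10 = min2(4, 10) = 4
  d11 = max2(9, 10) = 10
  d16 = max2(4, 10) = 10

Second demand — change propagation:
  no demanded computation ever read s5, so the edit dirties nothing and nothing runs.

The important point: nothing the output needs ever reads s5, so the edit is invisible to it.

d16 now evaluates to 10.
Run set: none (0 run).
Changed values: s5.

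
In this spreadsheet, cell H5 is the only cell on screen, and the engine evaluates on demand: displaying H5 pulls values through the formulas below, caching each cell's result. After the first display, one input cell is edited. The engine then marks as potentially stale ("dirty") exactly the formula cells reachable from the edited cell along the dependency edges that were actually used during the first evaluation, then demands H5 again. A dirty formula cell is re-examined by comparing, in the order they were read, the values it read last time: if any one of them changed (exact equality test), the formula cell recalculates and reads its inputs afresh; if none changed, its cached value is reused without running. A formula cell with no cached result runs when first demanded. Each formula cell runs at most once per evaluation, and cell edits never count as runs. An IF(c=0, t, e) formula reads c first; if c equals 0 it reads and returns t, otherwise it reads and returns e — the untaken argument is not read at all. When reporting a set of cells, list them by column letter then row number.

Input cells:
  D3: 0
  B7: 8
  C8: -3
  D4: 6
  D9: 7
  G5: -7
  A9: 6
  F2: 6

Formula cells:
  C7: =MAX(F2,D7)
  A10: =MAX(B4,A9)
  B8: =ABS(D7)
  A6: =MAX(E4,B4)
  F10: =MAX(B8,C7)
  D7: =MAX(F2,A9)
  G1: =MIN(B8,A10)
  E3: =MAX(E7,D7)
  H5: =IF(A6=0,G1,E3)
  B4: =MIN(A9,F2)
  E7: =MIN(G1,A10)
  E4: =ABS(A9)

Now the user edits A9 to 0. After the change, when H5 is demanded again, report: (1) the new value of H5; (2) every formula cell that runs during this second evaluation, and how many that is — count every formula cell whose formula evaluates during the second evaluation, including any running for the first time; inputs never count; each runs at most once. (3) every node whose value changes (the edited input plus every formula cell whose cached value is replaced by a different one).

H5 now evaluates to 0.
Run set: A6, A10, B4, D7, E4, G1, H5 (7 run).
Changed values: A6, A9, A10, B4, E4, G1, H5.
The important point: the flipped condition redirects demand; E3, E7 are left stale, never re-checked.

Initial pass — values computed on the first demand:
  B4 = MIN(6, 6) = 6
  A10 = MAX(6, 6) = 6
  D7 = MAX(6, 6) = 6
  B8 = ABS(6) = 6
  E4 = ABS(6) = 6
  A6 = MAX(6, 6) = 6
  G1 = MIN(6, 6) = 6
  E7 = MIN(6, 6) = 6
  E3 = MAX(6, 6) = 6
  H5 = IF(A6=0: A6=6 -> else branch E3) = 6

Second demand — change propagation:
  B4: re-runs because A9 6->0; new result 0.
  A10: re-runs because B4 6->0; A9 6->0; new result 0.
  D7: re-runs because A9 6->0; new result 6 (unchanged).
  B8: re-examined; everything it read last time is the same (D7 unchanged) — cache 6 kept, no run.
  E4: re-runs because A9 6->0; new result 0.
  A6: re-runs because E4 6->0; B4 6->0; new result 0.
  G1: re-runs because A10 6->0; new result 0.
  E7: dirty yet unreached — the second evaluation never asks for it.
  E3: dirty yet unreached — the second evaluation never asks for it.
  H5: re-runs because A6 6->0; new result 0.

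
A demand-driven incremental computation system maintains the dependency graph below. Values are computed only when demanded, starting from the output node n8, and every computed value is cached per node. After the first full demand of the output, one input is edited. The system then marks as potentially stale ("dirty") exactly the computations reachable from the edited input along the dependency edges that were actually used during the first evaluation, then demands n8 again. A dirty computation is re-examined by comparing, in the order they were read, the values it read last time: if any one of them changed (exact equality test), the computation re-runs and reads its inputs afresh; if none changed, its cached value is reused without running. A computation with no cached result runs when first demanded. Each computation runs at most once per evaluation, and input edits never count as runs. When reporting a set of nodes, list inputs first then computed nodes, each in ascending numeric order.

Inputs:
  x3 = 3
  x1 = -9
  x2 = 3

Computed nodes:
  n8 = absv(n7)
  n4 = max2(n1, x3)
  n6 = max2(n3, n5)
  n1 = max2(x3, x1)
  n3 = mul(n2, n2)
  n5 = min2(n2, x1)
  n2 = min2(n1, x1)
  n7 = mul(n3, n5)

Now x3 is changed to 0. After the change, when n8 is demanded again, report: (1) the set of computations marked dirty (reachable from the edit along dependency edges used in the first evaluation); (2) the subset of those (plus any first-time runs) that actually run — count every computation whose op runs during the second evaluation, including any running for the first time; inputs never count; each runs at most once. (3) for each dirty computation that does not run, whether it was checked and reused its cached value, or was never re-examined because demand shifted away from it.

First evaluation (everything demanded from the output):
  n1 = max2(3, -9) = 3
  n2 = min2(3, -9) = -9
  n3 = mul(-9, -9) = 81
  n5 = min2(-9, -9) = -9
  n7 = mul(81, -9) = -729
  n8 = absv(-729) = 729

Propagation after the edit:
  n1: runs — x3 3->0; result 0.
  n2: runs — n1 3->0; result -9 (same value as before).
  n3: checked — values it read are unchanged (n2 unchanged, n2 unchanged); reused cached 81 without running.
  n5: checked — values it read are unchanged (n2 unchanged, x1 unchanged); reused cached -9 without running.
  n7: checked — values it read are unchanged (n3 unchanged, n5 unchanged); reused cached -729 without running.
  n8: checked — values it read are unchanged (n7 unchanged); reused cached 729 without running.

Key observation: the change is absorbed at n2 — it re-runs but produces the same value, and the output's value is unchanged.

Marked dirty: n1, n2, n3, n5, n7, n8.
Computations that run: n1, n2 — 2 in total.
Checked but reused from cache: n3, n5, n7, n8.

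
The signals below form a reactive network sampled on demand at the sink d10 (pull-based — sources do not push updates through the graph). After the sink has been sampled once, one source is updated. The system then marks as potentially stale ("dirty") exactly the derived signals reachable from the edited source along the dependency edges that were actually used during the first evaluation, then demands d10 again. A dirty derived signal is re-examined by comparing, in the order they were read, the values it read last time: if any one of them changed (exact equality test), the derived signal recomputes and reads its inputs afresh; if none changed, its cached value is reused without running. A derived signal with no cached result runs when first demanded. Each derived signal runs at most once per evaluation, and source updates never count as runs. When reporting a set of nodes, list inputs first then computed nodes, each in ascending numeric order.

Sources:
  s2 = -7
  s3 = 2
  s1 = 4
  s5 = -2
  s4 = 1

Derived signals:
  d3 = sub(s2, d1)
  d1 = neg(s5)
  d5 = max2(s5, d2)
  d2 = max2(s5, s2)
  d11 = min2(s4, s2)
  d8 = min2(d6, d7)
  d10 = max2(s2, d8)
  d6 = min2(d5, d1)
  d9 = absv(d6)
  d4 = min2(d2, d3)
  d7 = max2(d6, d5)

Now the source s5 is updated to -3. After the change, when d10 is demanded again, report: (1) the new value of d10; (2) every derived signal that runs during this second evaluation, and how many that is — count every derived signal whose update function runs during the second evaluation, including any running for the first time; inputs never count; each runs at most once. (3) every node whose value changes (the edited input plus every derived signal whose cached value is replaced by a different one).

Initial pass — values computed on the first demand:
  d1 = neg(-2) = 2
  d2 = max2(-2, -7) = -2
  d5 = max2(-2, -2) = -2
  d6 = min2(-2, 2) = -2
  d7 = max2(-2, -2) = -2
  d8 = min2(-2, -2) = -2
  d10 = max2(-7, -2) = -2

Second demand — change propagation:
  d1: re-runs because s5 -2->-3; new result 3.
  d2: re-runs because s5 -2->-3; new result -3.
  d5: re-runs because s5 -2->-3; d2 -2->-3; new result -3.
  d6: re-runs because d5 -2->-3; d1 2->3; new result -3.
  d7: re-runs because d6 -2->-3; d5 -2->-3; new result -3.
  d8: re-runs because d6 -2->-3; d7 -2->-3; new result -3.
  d10: re-runs because d8 -2->-3; new result -3.

d10 now evaluates to -3.
Run set: d1, d2, d5, d6, d7, d8, d10 (7 run).
Changed values: s5, d1, d2, d5, d6, d7, d8, d10.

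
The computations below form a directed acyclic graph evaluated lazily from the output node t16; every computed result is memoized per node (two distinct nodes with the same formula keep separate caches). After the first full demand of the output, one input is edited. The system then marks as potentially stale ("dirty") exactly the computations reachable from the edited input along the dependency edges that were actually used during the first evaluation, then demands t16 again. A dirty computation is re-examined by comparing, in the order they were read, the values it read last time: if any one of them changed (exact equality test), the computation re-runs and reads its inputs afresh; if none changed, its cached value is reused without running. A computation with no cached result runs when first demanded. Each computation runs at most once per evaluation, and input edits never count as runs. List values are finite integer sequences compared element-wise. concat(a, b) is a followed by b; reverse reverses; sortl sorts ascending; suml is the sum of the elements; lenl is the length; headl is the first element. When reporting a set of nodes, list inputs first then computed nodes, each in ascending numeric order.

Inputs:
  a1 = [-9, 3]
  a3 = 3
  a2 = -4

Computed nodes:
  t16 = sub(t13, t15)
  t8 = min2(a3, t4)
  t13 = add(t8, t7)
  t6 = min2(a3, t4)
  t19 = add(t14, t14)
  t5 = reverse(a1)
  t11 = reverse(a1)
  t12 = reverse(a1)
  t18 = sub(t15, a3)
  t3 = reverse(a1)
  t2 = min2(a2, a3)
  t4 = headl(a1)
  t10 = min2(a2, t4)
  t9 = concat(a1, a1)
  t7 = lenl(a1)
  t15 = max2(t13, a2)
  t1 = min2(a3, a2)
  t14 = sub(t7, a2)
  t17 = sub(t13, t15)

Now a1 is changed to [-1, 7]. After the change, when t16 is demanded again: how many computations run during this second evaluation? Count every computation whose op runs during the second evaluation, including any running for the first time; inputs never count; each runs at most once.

6 computations run: t4, t7, t8, t13, t15, t16.

First demand of the output computes:
  t4 = headl([-9, 3]) = -9
  t7 = lenl([-9, 3]) = 2
  t8 = min2(3, -9) = -9
  t13 = add(-9, 2) = -7
  t15 = max2(-7, -4) = -4
  t16 = sub(-7, -4) = -3

After the edit, cleaning proceeds:
  t4: a read changed (a1 [-9, 3]->[-1, 7]) — executes, giving -1.
  t7: a read changed (a1 [-9, 3]->[-1, 7]) — executes, giving 2 — identical to its old value.
  t8: a read changed (t4 -9->-1) — executes, giving -1.
  t13: a read changed (t8 -9->-1) — executes, giving 1.
  t15: a read changed (t13 -7->1) — executes, giving 1.
  t16: a read changed (t13 -7->1; t15 -4->1) — executes, giving 0.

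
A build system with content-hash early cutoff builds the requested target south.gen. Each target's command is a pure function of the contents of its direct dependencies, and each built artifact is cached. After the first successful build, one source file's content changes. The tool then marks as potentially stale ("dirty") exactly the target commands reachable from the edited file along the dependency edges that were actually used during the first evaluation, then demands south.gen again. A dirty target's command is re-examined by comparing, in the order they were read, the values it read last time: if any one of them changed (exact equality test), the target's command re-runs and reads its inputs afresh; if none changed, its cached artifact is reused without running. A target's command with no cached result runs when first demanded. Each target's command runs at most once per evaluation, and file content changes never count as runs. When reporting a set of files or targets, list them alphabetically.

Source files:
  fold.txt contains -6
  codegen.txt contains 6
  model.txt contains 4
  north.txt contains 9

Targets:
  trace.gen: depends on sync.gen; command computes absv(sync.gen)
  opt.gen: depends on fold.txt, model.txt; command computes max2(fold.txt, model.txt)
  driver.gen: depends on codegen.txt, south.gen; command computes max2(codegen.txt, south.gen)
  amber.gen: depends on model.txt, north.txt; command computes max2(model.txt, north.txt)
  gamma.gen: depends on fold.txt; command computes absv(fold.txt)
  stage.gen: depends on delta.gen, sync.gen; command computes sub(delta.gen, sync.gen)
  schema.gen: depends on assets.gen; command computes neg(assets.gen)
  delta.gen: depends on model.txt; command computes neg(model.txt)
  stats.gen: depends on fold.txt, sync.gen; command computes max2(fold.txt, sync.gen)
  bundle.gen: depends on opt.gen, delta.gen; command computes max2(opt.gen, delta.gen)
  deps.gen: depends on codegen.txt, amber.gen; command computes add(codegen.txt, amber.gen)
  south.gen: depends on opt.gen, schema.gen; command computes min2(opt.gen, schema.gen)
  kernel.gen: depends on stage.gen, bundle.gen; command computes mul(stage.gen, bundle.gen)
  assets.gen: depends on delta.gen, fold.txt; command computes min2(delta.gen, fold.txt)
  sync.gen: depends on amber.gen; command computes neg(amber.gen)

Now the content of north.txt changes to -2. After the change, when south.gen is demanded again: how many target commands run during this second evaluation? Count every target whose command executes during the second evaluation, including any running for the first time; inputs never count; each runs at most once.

First evaluation (everything demanded from the output):
  delta.gen = neg(4) = -4
  assets.gen = min2(-4, -6) = -6
  opt.gen = max2(-6, 4) = 4
  schema.gen = neg(-6) = 6
  south.gen = min2(4, 6) = 4

Propagation after the edit:
  north.txt feeds no computation that the output demands — nothing is marked dirty and nothing runs.

Key observation: north.txt is never demanded by the output, so the edit triggers no recomputation at all.

Target commands that run: none — 0 in total.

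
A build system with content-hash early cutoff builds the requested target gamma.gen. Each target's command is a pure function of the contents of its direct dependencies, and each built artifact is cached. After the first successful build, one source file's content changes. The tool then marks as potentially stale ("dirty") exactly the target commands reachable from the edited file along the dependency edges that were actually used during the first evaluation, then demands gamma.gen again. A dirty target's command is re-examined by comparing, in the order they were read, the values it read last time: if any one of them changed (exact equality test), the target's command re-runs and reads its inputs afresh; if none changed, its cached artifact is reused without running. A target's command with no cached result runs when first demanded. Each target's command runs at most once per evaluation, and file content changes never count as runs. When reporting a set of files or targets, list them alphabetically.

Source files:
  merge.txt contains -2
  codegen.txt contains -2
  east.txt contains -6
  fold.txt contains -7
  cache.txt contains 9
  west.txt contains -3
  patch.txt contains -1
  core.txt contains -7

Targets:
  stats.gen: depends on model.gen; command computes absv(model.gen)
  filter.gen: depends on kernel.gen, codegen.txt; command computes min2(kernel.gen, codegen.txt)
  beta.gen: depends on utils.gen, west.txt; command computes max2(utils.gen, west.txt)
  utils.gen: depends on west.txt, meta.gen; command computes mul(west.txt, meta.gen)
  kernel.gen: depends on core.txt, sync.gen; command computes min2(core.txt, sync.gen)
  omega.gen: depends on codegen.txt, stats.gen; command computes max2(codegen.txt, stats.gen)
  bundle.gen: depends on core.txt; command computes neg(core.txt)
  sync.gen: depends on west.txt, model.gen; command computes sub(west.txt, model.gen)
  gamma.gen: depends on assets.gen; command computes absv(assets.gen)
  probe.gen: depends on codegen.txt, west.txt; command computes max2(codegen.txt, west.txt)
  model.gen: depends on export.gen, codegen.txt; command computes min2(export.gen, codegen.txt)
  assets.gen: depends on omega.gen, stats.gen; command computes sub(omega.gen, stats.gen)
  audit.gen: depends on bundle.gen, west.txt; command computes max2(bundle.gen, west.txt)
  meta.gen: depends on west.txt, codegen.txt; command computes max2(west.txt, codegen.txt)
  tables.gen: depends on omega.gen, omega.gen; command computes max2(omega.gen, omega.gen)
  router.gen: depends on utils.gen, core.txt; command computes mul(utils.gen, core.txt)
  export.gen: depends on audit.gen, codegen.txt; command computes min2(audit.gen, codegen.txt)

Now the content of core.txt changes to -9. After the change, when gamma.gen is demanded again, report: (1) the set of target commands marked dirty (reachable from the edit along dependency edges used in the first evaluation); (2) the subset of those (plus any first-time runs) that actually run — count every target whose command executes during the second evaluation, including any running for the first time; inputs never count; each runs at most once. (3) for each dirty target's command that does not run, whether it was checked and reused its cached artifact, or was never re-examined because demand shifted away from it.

Marked dirty: assets.gen, audit.gen, bundle.gen, export.gen, gamma.gen, model.gen, omega.gen, stats.gen.
Target commands that run: audit.gen, bundle.gen, export.gen — 3 in total.
Checked but reused from cache: assets.gen, gamma.gen, model.gen, omega.gen, stats.gen.
Key observation: the change is absorbed at export.gen — it re-runs but produces the same value, and the output's value is unchanged.

First evaluation (everything demanded from the output):
  bundle.gen = neg(-7) = 7
  audit.gen = max2(7, -3) = 7
  export.gen = min2(7, -2) = -2
  model.gen = min2(-2, -2) = -2
  stats.gen = absv(-2) = 2
  omega.gen = max2(-2, 2) = 2
  assets.gen = sub(2, 2) = 0
  gamma.gen = absv(0) = 0

Propagation after the edit:
  bundle.gen: runs — core.txt -7->-9; result 9.
  audit.gen: runs — bundle.gen 7->9; result 9.
  export.gen: runs — audit.gen 7->9; result -2 (same value as before).
  model.gen: checked — values it read are unchanged (export.gen unchanged, codegen.txt unchanged); reused cached -2 without running.
  stats.gen: checked — values it read are unchanged (model.gen unchanged); reused cached 2 without running.
  omega.gen: checked — values it read are unchanged (codegen.txt unchanged, stats.gen unchanged); reused cached 2 without running.
  assets.gen: checked — values it read are unchanged (omega.gen unchanged, stats.gen unchanged); reused cached 0 without running.
  gamma.gen: checked — values it read are unchanged (assets.gen unchanged); reused cached 0 without running.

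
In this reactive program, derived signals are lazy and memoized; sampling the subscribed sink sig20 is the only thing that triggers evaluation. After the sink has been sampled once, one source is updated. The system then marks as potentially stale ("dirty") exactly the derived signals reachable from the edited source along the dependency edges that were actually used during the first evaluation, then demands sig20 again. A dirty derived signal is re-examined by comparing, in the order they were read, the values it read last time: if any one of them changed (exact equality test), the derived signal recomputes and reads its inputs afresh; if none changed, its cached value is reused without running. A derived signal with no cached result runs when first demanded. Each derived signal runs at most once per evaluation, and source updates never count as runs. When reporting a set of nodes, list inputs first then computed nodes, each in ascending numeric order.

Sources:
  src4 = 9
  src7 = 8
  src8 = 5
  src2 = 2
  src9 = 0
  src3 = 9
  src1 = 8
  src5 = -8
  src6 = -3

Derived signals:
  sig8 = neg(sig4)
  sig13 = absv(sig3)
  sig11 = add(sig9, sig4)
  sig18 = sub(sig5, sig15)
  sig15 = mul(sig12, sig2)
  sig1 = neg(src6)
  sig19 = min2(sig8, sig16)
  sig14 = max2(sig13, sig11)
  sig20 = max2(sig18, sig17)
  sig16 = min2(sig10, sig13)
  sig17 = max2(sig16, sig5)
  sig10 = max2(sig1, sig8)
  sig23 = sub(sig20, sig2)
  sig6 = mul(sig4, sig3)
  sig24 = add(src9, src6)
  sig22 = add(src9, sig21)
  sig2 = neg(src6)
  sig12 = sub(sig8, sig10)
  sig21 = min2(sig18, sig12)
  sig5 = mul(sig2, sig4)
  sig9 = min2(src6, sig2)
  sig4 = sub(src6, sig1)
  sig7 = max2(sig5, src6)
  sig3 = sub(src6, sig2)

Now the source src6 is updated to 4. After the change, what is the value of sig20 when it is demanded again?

Demanding sig20 again yields -4.

First demand of the output computes:
  sig1 = neg(-3) = 3
  sig2 = neg(-3) = 3
  sig3 = sub(-3, 3) = -6
  sig4 = sub(-3, 3) = -6
  sig5 = mul(3, -6) = -18
  sig8 = neg(-6) = 6
  sig10 = max2(3, 6) = 6
  sig12 = sub(6, 6) = 0
  sig13 = absv(-6) = 6
  sig15 = mul(0, 3) = 0
  sig16 = min2(6, 6) = 6
  sig17 = max2(6, -18) = 6
  sig18 = sub(-18, 0) = -18
  sig20 = max2(-18, 6) = 6

After the edit, cleaning proceeds:
  sig1: a read changed (src6 -3->4) — executes, giving -4.
  sig2: a read changed (src6 -3->4) — executes, giving -4.
  sig3: a read changed (src6 -3->4; sig2 3->-4) — executes, giving 8.
  sig4: a read changed (src6 -3->4; sig1 3->-4) — executes, giving 8.
  sig5: a read changed (sig2 3->-4; sig4 -6->8) — executes, giving -32.
  sig8: a read changed (sig4 -6->8) — executes, giving -8.
  sig10: a read changed (sig1 3->-4; sig8 6->-8) — executes, giving -4.
  sig12: a read changed (sig8 6->-8; sig10 6->-4) — executes, giving -4.
  sig13: a read changed (sig3 -6->8) — executes, giving 8.
  sig15: a read changed (sig12 0->-4; sig2 3->-4) — executes, giving 16.
  sig16: a read changed (sig10 6->-4; sig13 6->8) — executes, giving -4.
  sig17: a read changed (sig16 6->-4; sig5 -18->-32) — executes, giving -4.
  sig18: a read changed (sig5 -18->-32; sig15 0->16) — executes, giving -48.
  sig20: a read changed (sig18 -18->-48; sig17 6->-4) — executes, giving -4.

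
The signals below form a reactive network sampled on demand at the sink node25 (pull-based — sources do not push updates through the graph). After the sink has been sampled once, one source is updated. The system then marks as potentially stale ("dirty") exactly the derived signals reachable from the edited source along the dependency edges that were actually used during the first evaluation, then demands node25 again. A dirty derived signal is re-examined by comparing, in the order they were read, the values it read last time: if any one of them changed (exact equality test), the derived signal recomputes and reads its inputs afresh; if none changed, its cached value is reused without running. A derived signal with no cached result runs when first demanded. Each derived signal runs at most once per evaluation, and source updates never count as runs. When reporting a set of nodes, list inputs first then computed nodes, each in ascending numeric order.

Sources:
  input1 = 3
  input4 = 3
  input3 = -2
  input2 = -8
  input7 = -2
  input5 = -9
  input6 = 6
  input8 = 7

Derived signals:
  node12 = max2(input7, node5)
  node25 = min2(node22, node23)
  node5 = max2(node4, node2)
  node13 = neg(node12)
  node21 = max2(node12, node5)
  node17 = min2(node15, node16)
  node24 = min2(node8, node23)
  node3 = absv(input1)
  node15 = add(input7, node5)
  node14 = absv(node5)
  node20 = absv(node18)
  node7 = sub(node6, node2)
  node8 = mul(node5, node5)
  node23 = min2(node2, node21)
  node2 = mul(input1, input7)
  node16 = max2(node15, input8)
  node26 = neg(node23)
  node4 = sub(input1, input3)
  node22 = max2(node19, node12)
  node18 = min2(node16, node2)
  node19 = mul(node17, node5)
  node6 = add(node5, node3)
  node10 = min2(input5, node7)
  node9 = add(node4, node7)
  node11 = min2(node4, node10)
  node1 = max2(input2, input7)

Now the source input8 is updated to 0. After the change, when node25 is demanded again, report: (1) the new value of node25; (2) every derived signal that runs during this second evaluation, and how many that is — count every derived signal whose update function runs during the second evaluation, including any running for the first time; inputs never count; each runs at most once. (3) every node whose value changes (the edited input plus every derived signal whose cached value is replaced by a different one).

node25 now evaluates to -6.
Run set: node16, node17 (2 run).
Changed values: input8, node16.
The important point: node17 recomputes to an identical value, and the output ends up unchanged.

Initial pass — values computed on the first demand:
  node2 = mul(3, -2) = -6
  node4 = sub(3, -2) = 5
  node5 = max2(5, -6) = 5
  node12 = max2(-2, 5) = 5
  node15 = add(-2, 5) = 3
  node16 = max2(3, 7) = 7
  node17 = min2(3, 7) = 3
  node19 = mul(3, 5) = 15
  node21 = max2(5, 5) = 5
  node22 = max2(15, 5) = 15
  node23 = min2(-6, 5) = -6
  node25 = min2(15, -6) = -6

Second demand — change propagation:
  node16: re-runs because input8 7->0; new result 3.
  node17: re-runs because node16 7->3; new result 3 (unchanged).
  node19: re-examined; everything it read last time is the same (node17 unchanged, node5 unchanged) — cache 15 kept, no run.
  node22: re-examined; everything it read last time is the same (node19 unchanged, node12 unchanged) — cache 15 kept, no run.
  node25: re-examined; everything it read last time is the same (node22 unchanged, node23 unchanged) — cache -6 kept, no run.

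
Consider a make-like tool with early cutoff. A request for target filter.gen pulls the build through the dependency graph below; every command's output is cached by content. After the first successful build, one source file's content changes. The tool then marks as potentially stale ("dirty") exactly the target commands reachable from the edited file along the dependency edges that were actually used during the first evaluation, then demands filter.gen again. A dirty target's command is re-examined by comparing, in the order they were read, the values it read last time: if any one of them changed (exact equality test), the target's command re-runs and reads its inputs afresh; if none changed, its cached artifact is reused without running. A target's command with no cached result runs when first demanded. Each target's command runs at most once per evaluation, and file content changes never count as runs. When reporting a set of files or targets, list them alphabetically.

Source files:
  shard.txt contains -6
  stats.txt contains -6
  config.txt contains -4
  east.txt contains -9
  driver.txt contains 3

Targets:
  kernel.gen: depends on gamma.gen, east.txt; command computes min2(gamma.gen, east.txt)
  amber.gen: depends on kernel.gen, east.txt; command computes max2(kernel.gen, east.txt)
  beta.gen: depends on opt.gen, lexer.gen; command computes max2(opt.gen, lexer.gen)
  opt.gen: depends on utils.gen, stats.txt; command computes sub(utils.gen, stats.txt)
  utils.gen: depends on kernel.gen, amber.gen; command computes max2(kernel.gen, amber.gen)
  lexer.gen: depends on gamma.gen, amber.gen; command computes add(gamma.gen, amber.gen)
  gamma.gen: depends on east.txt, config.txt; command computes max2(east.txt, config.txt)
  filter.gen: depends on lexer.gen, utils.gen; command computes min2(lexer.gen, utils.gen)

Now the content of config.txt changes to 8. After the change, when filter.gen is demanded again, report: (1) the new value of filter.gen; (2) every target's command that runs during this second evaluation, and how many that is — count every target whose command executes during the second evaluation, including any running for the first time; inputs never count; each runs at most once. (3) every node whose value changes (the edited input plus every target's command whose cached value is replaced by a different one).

Demanding filter.gen again yields -9.
4 target commands run: filter.gen, gamma.gen, kernel.gen, lexer.gen.
The nodes whose values change: config.txt, filter.gen, gamma.gen, lexer.gen.
Note where the cutoff bites: amber.gen is checked, finds nothing changed, and keeps its cache.

First demand of the output computes:
  gamma.gen = max2(-9, -4) = -4
  kernel.gen = min2(-4, -9) = -9
  amber.gen = max2(-9, -9) = -9
  lexer.gen = add(-4, -9) = -13
  utils.gen = max2(-9, -9) = -9
  filter.gen = min2(-13, -9) = -13

After the edit, cleaning proceeds:
  gamma.gen: a read changed (config.txt -4->8) — executes, giving 8.
  kernel.gen: a read changed (gamma.gen -4->8) — executes, giving -9 — identical to its old value.
  amber.gen: dirty, but its reads are unchanged (kernel.gen unchanged, east.txt unchanged); cached -9 stands.
  lexer.gen: a read changed (gamma.gen -4->8) — executes, giving -1.
  utils.gen: dirty, but its reads are unchanged (kernel.gen unchanged, amber.gen unchanged); cached -9 stands.
  filter.gen: a read changed (lexer.gen -13->-1) — executes, giving -9.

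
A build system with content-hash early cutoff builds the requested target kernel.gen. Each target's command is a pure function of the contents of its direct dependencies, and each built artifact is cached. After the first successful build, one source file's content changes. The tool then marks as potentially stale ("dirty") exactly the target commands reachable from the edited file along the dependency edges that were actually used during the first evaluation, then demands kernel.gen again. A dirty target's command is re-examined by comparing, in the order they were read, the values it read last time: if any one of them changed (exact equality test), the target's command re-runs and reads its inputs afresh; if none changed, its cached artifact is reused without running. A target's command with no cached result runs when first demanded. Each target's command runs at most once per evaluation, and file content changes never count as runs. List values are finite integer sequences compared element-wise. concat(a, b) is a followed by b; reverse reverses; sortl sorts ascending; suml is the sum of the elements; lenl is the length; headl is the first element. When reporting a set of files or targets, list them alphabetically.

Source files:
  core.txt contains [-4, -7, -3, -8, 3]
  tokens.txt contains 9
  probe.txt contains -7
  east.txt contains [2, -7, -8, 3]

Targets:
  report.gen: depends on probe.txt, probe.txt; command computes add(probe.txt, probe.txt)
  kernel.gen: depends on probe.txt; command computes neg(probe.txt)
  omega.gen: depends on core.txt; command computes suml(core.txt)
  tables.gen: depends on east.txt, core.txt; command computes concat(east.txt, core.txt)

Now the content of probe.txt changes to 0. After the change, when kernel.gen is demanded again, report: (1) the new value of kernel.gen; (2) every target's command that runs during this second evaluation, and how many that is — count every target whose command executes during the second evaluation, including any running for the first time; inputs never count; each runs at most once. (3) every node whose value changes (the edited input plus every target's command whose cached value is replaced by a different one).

First evaluation (everything demanded from the output):
  kernel.gen = neg(-7) = 7

Propagation after the edit:
  kernel.gen: runs — probe.txt -7->0; result 0.

New value of kernel.gen: 0.
Target commands that run: kernel.gen — 1 in total.
Values that change: kernel.gen, probe.txt.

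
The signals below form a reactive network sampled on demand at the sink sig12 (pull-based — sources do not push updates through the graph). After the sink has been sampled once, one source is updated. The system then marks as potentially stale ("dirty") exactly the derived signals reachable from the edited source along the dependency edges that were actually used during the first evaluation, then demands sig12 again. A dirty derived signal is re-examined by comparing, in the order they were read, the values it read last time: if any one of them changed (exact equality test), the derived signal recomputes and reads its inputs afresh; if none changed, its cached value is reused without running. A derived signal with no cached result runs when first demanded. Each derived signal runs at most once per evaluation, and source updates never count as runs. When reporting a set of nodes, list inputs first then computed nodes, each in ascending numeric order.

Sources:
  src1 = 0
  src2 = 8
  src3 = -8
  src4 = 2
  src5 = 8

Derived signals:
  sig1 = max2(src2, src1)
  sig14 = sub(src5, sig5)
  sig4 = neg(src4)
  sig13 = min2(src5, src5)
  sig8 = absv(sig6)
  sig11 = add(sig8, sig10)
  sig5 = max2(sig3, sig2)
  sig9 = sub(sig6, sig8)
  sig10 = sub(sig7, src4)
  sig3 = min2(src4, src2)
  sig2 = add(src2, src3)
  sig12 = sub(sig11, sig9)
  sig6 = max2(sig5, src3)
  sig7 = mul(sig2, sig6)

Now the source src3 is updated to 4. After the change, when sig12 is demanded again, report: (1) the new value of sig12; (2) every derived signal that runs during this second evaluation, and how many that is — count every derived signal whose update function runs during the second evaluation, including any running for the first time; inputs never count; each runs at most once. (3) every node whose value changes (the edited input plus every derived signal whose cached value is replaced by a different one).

sig12 now evaluates to 154.
Run set: sig2, sig5, sig6, sig7, sig8, sig9, sig10, sig11, sig12 (9 run).
Changed values: src3, sig2, sig5, sig6, sig7, sig8, sig10, sig11, sig12.

Initial pass — values computed on the first demand:
  sig2 = add(8, -8) = 0
  sig3 = min2(2, 8) = 2
  sig5 = max2(2, 0) = 2
  sig6 = max2(2, -8) = 2
  sig7 = mul(0, 2) = 0
  sig8 = absv(2) = 2
  sig9 = sub(2, 2) = 0
  sig10 = sub(0, 2) = -2
  sig11 = add(2, -2) = 0
  sig12 = sub(0, 0) = 0

Second demand — change propagation:
  sig2: re-runs because src3 -8->4; new result 12.
  sig5: re-runs because sig2 0->12; new result 12.
  sig6: re-runs because sig5 2->12; src3 -8->4; new result 12.
  sig7: re-runs because sig2 0->12; sig6 2->12; new result 144.
  sig8: re-runs because sig6 2->12; new result 12.
  sig9: re-runs because sig6 2->12; sig8 2->12; new result 0 (unchanged).
  sig10: re-runs because sig7 0->144; new result 142.
  sig11: re-runs because sig8 2->12; sig10 -2->142; new result 154.
  sig12: re-runs because sig11 0->154; new result 154.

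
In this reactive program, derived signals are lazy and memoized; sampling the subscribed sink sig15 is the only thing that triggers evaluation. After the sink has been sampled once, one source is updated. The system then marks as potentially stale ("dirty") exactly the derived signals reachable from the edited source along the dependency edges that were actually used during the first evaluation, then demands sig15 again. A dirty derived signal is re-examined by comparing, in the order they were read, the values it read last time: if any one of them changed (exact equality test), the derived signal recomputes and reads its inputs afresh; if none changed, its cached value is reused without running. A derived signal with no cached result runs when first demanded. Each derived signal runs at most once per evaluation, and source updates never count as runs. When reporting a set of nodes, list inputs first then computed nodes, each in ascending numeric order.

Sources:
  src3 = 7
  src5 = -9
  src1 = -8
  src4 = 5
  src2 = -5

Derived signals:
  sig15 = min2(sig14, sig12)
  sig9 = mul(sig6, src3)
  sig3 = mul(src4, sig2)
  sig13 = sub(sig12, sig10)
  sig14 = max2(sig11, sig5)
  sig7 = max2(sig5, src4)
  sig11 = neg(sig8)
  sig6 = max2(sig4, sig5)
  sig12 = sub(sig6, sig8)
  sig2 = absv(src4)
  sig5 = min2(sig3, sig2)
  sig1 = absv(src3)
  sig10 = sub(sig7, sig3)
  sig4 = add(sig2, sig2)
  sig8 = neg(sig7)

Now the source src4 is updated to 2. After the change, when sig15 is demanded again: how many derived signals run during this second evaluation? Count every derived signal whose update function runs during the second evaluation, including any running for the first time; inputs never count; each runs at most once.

11 derived signals run: sig2, sig3, sig4, sig5, sig6, sig7, sig8, sig11, sig12, sig14, sig15.

First demand of the output computes:
  sig2 = absv(5) = 5
  sig3 = mul(5, 5) = 25
  sig4 = add(5, 5) = 10
  sig5 = min2(25, 5) = 5
  sig6 = max2(10, 5) = 10
  sig7 = max2(5, 5) = 5
  sig8 = neg(5) = -5
  sig11 = neg(-5) = 5
  sig12 = sub(10, -5) = 15
  sig14 = max2(5, 5) = 5
  sig15 = min2(5, 15) = 5

After the edit, cleaning proceeds:
  sig2: a read changed (src4 5->2) — executes, giving 2.
  sig3: a read changed (src4 5->2; sig2 5->2) — executes, giving 4.
  sig4: a read changed (sig2 5->2; sig2 5->2) — executes, giving 4.
  sig5: a read changed (sig3 25->4; sig2 5->2) — executes, giving 2.
  sig6: a read changed (sig4 10->4; sig5 5->2) — executes, giving 4.
  sig7: a read changed (sig5 5->2; src4 5->2) — executes, giving 2.
  sig8: a read changed (sig7 5->2) — executes, giving -2.
  sig11: a read changed (sig8 -5->-2) — executes, giving 2.
  sig12: a read changed (sig6 10->4; sig8 -5->-2) — executes, giving 6.
  sig14: a read changed (sig11 5->2; sig5 5->2) — executes, giving 2.
  sig15: a read changed (sig14 5->2; sig12 15->6) — executes, giving 2.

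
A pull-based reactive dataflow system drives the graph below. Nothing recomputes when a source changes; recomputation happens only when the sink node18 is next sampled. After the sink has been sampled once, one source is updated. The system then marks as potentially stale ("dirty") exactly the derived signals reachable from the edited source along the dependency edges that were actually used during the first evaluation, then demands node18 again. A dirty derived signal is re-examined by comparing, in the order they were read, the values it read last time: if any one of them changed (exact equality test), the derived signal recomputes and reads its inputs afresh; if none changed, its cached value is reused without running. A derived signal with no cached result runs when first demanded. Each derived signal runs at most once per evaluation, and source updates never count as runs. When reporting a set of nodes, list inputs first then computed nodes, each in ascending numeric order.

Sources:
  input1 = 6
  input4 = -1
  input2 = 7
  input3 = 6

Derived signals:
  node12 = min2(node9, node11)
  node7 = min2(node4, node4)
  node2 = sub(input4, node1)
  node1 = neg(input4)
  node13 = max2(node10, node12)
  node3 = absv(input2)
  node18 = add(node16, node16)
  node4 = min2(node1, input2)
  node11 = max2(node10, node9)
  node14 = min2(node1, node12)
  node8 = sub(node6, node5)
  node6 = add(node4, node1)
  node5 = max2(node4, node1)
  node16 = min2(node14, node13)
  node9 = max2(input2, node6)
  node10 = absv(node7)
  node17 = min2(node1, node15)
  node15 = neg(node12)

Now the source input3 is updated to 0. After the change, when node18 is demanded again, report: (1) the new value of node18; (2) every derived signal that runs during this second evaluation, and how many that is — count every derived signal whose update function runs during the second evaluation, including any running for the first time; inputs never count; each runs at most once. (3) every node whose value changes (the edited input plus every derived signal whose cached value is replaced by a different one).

New value of node18: 2.
Derived signals that run: none — 0 in total.
Values that change: input3.
Key observation: input3 is never demanded by the output, so the edit triggers no recomputation at all.

First evaluation (everything demanded from the output):
  node1 = neg(-1) = 1
  node4 = min2(1, 7) = 1
  node6 = add(1, 1) = 2
  node7 = min2(1, 1) = 1
  node9 = max2(7, 2) = 7
  node10 = absv(1) = 1
  node11 = max2(1, 7) = 7
  node12 = min2(7, 7) = 7
  node13 = max2(1, 7) = 7
  node14 = min2(1, 7) = 1
  node16 = min2(1, 7) = 1
  node18 = add(1, 1) = 2

Propagation after the edit:
  input3 feeds no computation that the output demands — nothing is marked dirty and nothing runs.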